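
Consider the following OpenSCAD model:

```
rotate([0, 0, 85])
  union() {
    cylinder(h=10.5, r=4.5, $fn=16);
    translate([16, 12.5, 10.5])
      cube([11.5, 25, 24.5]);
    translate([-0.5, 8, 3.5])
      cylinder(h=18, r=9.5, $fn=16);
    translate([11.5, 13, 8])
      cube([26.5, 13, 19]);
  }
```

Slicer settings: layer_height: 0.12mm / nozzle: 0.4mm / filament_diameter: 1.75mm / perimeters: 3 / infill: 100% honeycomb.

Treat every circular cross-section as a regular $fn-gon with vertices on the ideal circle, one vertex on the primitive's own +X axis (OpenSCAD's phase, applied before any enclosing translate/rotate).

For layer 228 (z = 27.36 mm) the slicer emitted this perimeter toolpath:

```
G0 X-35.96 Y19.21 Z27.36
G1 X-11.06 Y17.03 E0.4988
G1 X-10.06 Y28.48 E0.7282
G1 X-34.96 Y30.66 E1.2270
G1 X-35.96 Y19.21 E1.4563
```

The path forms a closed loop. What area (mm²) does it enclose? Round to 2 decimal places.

Apply the shoelace formula to the sequence of (X, Y) vertices; enclosed area = 287.28 mm².

287.28 mm²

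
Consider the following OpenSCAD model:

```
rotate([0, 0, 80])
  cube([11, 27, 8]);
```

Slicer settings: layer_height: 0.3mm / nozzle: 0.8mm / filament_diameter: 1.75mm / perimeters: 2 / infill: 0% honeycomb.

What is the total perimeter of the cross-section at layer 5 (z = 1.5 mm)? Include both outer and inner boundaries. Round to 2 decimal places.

At z = 1.5 mm: the cube (footprint 11×27) is included at this height (perimeter 76.00 mm); (whole slice rotated 80° about Z — lengths, areas and connectivity unchanged). Overall, the cross-section is a single solid region. Total boundary length (outer) = 76.00 mm.

76.00 mm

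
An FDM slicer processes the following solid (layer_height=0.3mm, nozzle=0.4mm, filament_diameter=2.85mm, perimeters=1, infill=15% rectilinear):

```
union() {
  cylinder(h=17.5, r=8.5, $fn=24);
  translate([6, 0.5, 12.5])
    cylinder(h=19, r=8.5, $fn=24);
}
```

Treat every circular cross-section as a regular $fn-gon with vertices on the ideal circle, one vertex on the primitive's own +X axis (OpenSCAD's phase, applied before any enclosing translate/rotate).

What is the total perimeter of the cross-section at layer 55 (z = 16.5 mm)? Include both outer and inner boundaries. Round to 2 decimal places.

65.59 mm

At z = 16.5 mm: the r=8.5 cylinder gives a regular 24-gon of circumradius 8.5 (constant along its height) (perimeter = 2·24·8.500·sin(180°/24) = 53.25 mm); the cylinder at (6, 0.5): section is a regular 24-gon, circumradius r=8.5 (perimeter = 2·24·8.500·sin(180°/24) = 53.25 mm); Merging all regions: the regions partially overlap (shared area 124.83 mm²), so the edge portions inside another operand are dropped and the merged outline is re-measured after clipping — boundary = 65.59 mm. Overall, the cross-section is a single solid region. Total boundary length (outer) = 65.59 mm.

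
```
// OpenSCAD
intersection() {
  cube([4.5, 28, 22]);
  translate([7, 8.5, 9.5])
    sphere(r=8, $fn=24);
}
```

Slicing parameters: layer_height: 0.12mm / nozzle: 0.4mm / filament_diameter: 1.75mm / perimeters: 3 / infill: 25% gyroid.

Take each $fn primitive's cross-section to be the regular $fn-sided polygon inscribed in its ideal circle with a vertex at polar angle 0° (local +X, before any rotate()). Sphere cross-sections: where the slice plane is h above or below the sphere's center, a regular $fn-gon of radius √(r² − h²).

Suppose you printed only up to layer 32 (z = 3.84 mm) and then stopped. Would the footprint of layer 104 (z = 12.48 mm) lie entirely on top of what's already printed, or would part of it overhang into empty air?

Compare the two slices. At z = 3.84: the 4.5×28 cube contributes its full rectangle (area 126.00 mm²); the r=8 sphere at (7, 8.5) contributes a regular 24-gon of circumradius √(8²−5.66²) = 5.654 (area = (24/2)·5.654²·sin(360°/24) = 99.28 mm²); Keeping only the common overlap: the r=8 sphere at (7, 8.5) partially overlaps the 4.5×28 cube; clipping to the common part keeps 22.50 mm² — area = 22.50 mm². At z = 12.48: the cube is present — its section is the full 4.5×28 rectangle (area 126.00 mm²); the sphere at (7, 8.5): section is a regular 24-gon, circumradius = √(r²−h²) = √(8²−2.98²) = 7.424 (area = (24/2)·7.424²·sin(360°/24) = 171.19 mm²); Keeping only the common overlap: the r=8 sphere at (7, 8.5) partially overlaps the 4.5×28 cube; clipping to the common part keeps 48.18 mm² — area = 48.18 mm². Checking containment: at z = 12.48 the cross-section extends beyond the z = 3.84 cross-section by about 25.68 mm².

part overhangs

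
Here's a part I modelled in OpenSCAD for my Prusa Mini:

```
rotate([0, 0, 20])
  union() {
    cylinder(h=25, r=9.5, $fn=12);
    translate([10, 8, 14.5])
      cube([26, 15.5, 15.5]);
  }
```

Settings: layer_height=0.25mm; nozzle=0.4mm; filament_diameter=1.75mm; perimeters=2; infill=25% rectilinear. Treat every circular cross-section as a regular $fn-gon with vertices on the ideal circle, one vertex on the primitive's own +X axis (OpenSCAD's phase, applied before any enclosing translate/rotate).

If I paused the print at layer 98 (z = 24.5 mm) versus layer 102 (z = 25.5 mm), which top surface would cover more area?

layer 98 (z = 24.5 mm)

Layer 98 (z = 24.5): the r=9.5 cylinder contributes a regular 12-gon of circumradius 9.5 (area = (12/2)·9.500²·sin(360°/12) = 270.75 mm²); the 26×15.5 cube at (10, 8) contributes its full rectangle (area 403.00 mm²); Merging all regions: the 2 present regions are separate (no shared area or edge), so areas and boundary lengths simply add and each stays a separate island — area = 673.75 mm²; (rotated 20° about Z; rotation is an isometry so areas/perimeters/island counts are preserved). So its area = 673.75 mm². Layer 102 (z = 25.5): the cylinder does not reach this height (z outside [0, 25]); the cube at (10, 8) is present — its section is the full 26×15.5 rectangle (area 403.00 mm²); Combining (union): only the 26×15.5 cube at (10, 8) is present, so the union is just that shape — area = 403.00 mm²; (whole slice rotated 20° about Z — lengths, areas and connectivity unchanged). So its area = 403.00 mm². Layer 98 is larger (673.75 vs 403.00 mm²).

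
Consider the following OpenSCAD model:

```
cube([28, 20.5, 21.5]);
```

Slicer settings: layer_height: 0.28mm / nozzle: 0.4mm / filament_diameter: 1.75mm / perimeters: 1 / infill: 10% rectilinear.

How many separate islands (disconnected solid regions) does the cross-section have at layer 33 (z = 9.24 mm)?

At z = 9.24 mm: the cube (footprint 28×20.5) is included at this height. Overall, the cross-section is a single solid region. Island count = 1.

1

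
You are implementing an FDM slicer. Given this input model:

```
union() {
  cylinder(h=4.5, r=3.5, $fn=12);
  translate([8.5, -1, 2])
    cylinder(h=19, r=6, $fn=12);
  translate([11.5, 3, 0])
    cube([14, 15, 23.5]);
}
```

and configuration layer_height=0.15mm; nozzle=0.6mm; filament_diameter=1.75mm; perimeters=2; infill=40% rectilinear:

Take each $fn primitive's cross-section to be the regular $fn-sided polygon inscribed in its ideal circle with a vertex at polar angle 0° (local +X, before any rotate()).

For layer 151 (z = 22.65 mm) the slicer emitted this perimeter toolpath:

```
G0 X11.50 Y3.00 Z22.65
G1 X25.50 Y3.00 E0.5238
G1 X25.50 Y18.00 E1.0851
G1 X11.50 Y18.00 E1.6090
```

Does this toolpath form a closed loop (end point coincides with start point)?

Start point (G0): (11.50, 3.00). End point (last G1): the path does not return to the start — open.

no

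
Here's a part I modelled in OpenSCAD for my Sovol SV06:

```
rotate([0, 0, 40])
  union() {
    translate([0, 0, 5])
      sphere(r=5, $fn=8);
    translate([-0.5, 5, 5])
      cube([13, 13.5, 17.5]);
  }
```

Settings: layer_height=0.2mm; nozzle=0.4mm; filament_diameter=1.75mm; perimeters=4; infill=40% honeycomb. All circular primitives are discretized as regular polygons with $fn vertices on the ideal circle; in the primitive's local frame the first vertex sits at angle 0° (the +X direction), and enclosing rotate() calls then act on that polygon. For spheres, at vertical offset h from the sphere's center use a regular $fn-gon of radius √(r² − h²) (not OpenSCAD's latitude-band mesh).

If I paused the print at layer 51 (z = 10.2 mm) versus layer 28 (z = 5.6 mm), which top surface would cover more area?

layer 28 (z = 5.6 mm)

Layer 51 (z = 10.2): the sphere is not intersected at this z (|z−center|=5.200 > r=5); the cube at (-0.5, 5) is present — its section is the full 13×13.5 rectangle (area 175.50 mm²); Taking the union: only the 13×13.5 cube at (-0.5, 5) is present, so the union is just that shape — area = 175.50 mm²; (rotated 40° about Z; rotation is an isometry so areas/perimeters/island counts are preserved). So its area = 175.50 mm². Layer 28 (z = 5.6): the r=5 sphere contributes a regular 8-gon of circumradius √(5²−0.6²) = 4.964 (area = (8/2)·4.964²·sin(360°/8) = 69.69 mm²); the cube at (-0.5, 5) is present — its section is the full 13×13.5 rectangle (area 175.50 mm²); Combining (union): the 2 present regions are separate (no shared area or edge), so areas and boundary lengths simply add and each stays a separate island — area = 245.19 mm²; (whole slice rotated 40° about Z — lengths, areas and connectivity unchanged). So its area = 245.19 mm². Layer 28 is larger (245.19 vs 175.50 mm²).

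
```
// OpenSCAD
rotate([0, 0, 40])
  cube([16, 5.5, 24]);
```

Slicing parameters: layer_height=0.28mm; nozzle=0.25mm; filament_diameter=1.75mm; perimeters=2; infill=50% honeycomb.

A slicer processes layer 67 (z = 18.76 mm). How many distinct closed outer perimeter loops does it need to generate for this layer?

1

At z = 18.76 mm: the 16×5.5 cube contributes its full rectangle; (rotated 40° about Z; rotation is an isometry so areas/perimeters/island counts are preserved). The result has 1 disconnected region.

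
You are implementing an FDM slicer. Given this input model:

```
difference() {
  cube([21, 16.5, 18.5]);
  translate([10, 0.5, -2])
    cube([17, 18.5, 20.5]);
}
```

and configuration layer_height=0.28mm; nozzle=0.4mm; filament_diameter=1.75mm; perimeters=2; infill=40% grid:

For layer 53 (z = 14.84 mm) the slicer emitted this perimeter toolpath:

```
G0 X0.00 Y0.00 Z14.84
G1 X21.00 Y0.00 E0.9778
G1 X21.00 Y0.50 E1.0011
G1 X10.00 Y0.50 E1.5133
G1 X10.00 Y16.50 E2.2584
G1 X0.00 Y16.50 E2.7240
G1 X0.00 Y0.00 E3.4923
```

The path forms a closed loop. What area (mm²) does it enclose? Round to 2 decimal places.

Apply the shoelace formula to the sequence of (X, Y) vertices; enclosed area = 170.50 mm².

170.50 mm²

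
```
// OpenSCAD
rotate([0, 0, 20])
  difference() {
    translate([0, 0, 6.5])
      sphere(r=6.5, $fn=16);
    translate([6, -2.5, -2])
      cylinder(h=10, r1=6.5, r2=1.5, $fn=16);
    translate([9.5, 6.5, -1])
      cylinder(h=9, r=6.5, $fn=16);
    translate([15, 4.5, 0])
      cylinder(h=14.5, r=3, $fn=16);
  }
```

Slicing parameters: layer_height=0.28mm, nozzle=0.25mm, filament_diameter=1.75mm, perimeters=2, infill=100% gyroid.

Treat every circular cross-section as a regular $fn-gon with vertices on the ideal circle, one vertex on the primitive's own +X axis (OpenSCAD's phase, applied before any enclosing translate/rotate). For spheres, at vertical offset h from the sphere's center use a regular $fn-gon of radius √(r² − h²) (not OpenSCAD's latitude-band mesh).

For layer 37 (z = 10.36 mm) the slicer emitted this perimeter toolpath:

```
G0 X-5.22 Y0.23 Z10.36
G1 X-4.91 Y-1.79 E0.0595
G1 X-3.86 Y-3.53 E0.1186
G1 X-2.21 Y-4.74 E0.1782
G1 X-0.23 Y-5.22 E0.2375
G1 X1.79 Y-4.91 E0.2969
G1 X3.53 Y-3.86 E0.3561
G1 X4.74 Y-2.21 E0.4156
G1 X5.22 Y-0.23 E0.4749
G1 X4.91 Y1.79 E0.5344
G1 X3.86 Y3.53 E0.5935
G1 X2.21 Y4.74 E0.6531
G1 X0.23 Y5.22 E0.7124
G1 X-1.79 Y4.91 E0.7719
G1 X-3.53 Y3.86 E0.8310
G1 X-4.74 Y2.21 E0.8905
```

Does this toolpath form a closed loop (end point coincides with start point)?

Start point (G0): (-5.22, 0.23). End point (last G1): the path does not return to the start — open.

no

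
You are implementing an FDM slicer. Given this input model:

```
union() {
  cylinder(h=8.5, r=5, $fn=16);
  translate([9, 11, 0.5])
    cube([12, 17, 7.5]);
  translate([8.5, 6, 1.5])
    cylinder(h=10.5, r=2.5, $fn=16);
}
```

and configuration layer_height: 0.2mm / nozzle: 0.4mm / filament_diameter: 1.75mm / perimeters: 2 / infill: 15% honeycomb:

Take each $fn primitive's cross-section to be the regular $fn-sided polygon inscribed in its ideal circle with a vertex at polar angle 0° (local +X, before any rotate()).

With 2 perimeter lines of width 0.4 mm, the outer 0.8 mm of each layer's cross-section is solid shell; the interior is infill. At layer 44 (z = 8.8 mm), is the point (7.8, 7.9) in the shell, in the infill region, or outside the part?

At z = 8.8 mm: the cylinder is absent (z outside [0, 8.5]); the cube at (9, 11) is absent (z outside [0.5, 8]); the r=2.5 cylinder at (8.5, 6) contributes a regular 16-gon of circumradius 2.5; Merging all regions: only the r=2.5 cylinder at (8.5, 6) is present, so the union is just that shape — 1 connected region. Overall, the cross-section is a single solid region. The nearest boundary edge runs (8.50, 8.50)→(7.54, 8.31); distance from the point to it = 0.45 mm. The point is inside the cross-section, 0.45 mm from the nearest boundary — within the 0.8 mm shell band (2 × 0.4).

shell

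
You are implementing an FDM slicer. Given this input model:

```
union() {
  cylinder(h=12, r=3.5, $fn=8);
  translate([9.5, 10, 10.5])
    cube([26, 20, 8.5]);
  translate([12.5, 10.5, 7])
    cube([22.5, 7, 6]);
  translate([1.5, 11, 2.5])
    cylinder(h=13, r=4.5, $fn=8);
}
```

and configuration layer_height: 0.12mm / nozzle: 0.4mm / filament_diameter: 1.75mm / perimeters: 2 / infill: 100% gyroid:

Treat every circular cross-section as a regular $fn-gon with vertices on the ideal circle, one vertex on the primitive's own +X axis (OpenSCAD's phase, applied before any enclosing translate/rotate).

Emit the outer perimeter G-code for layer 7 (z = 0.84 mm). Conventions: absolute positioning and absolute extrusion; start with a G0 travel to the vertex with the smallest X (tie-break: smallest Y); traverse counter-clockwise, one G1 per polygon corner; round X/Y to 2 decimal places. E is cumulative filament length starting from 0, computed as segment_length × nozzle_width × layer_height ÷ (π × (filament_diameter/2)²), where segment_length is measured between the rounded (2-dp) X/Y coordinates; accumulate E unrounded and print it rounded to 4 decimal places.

At z = 0.84 mm: the r=3.5 cylinder contributes a regular 8-gon of circumradius 3.5; the cube at (9.5, 10) does not reach this height (z outside [10.5, 19]); the cube at (12.5, 10.5) does not reach this height (z outside [7, 13]); the cylinder at (1.5, 11) is absent (z outside [2.5, 15.5]); Merging all regions: only the r=3.5 cylinder is present, so the union is just that shape — 1 connected region. The outline is a single polygon with 8 vertices. Extrusion per mm of travel: 0.4 × 0.12 / (π × 0.875²) = 0.019956. Accumulating E over each segment gives final E = 0.4272.

G0 X-3.50 Y0.00 Z0.84
G1 X-2.47 Y-2.47 E0.0534
G1 X0.00 Y-3.50 E0.1068
G1 X2.47 Y-2.47 E0.1602
G1 X3.50 Y0.00 E0.2136
G1 X2.47 Y2.47 E0.2670
G1 X0.00 Y3.50 E0.3204
G1 X-2.47 Y2.47 E0.3738
G1 X-3.50 Y0.00 E0.4272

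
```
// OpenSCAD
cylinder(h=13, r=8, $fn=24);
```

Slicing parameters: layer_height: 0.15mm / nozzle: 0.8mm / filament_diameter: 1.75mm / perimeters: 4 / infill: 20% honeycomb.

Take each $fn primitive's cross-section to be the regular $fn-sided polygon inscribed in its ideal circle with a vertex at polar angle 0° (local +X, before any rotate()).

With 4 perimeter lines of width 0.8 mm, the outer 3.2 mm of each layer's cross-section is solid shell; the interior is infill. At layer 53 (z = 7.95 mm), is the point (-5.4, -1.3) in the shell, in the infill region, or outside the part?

shell

At z = 7.95 mm: the cylinder: section is a regular 24-gon, circumradius r=8. Overall, the cross-section is a single solid region. The nearest boundary edge runs (-8.00, 0.00)→(-7.73, -2.07); distance from the point to it = 2.41 mm. The point is inside the cross-section, 2.41 mm from the nearest boundary — within the 3.2 mm shell band (4 × 0.8).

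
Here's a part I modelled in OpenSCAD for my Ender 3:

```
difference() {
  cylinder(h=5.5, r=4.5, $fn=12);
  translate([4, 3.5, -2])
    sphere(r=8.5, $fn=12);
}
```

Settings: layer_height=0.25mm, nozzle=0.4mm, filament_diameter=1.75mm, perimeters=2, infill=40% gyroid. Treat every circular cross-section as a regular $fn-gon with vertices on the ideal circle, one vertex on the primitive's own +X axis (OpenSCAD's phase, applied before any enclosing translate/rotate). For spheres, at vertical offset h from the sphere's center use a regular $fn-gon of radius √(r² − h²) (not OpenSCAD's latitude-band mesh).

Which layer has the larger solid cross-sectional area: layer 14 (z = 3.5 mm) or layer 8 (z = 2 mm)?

Layer 14 (z = 3.5): the cylinder: section is a regular 12-gon, circumradius r=4.5 (area = (12/2)·4.500²·sin(360°/12) = 60.75 mm²); the r=8.5 sphere at (4, 3.5) contributes a regular 12-gon of circumradius √(8.5²−5.5²) = 6.481 (area = (12/2)·6.481²·sin(360°/12) = 126.00 mm²); Taking the first minus the rest: starting from the r=4.5 cylinder (60.75 mm²), the r=8.5 sphere at (4, 3.5) partially overlaps it — only the 34.50 mm² overlap (of its 126.00 mm²) is removed, clipping the outline — area = 26.25 mm². So its area = 26.25 mm². Layer 8 (z = 2): the r=4.5 cylinder contributes a regular 12-gon of circumradius 4.5 (area = (12/2)·4.500²·sin(360°/12) = 60.75 mm²); the r=8.5 sphere at (4, 3.5) contributes a regular 12-gon of circumradius √(8.5²−4²) = 7.500 (area = (12/2)·7.500²·sin(360°/12) = 168.75 mm²); Taking the first minus the rest: starting from the r=4.5 cylinder (60.75 mm²), the r=8.5 sphere at (4, 3.5) partially overlaps it — only the 43.84 mm² overlap (of its 168.75 mm²) is removed, clipping the outline — area = 16.91 mm². So its area = 16.91 mm². Layer 14 is larger (26.25 vs 16.91 mm²).

layer 14 (z = 3.5 mm)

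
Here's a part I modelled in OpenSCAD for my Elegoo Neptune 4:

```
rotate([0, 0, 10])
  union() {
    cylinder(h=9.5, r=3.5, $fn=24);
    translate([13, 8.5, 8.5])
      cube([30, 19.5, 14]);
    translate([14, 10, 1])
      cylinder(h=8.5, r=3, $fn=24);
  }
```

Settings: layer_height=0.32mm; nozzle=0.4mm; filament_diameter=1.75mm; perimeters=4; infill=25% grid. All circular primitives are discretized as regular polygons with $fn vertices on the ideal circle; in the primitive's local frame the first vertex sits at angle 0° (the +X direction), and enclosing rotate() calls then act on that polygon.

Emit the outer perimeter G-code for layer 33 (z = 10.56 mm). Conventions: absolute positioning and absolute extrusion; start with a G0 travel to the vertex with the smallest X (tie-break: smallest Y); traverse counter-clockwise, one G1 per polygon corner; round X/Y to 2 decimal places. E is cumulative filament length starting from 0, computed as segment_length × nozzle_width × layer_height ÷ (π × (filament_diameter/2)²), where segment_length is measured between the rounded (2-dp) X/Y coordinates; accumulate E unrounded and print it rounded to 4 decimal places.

G0 X7.94 Y29.83 Z10.56
G1 X11.33 Y10.63 E1.0376
G1 X40.87 Y15.84 E2.6338
G1 X37.48 Y35.04 E3.6714
G1 X7.94 Y29.83 E5.2677

At z = 10.56 mm: the cylinder is absent (z outside [0, 9.5]); the cube at (13, 8.5) (footprint 30×19.5) is included at this height; the cylinder at (14, 10) is absent (z outside [1, 9.5]); Combining (union): only the 30×19.5 cube at (13, 8.5) is present, so the union is just that shape — 1 connected region; (whole slice rotated 10° about Z — lengths, areas and connectivity unchanged). The outline is a single polygon with 4 vertices. Extrusion per mm of travel: 0.4 × 0.32 / (π × 0.875²) = 0.053216. Accumulating E over each segment gives final E = 5.2677.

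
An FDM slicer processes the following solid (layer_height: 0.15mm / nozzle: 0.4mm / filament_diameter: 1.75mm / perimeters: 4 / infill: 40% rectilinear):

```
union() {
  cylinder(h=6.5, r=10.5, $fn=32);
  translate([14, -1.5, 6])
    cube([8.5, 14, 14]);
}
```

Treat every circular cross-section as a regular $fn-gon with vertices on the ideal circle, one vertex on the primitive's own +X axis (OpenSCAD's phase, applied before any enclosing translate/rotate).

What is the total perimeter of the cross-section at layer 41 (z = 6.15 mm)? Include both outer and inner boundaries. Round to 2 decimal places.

110.87 mm

At z = 6.15 mm: the cylinder: section is a regular 32-gon, circumradius r=10.5 (perimeter = 2·32·10.500·sin(180°/32) = 65.87 mm); the cube at (14, -1.5) is present — its section is the full 8.5×14 rectangle (perimeter 45.00 mm); Taking the union: the 2 present regions are separate (no shared area or edge), so areas and boundary lengths simply add and each stays a separate island — boundary = 110.87 mm. Overall, the cross-section has 2 separate islands. Total boundary length (outer) = 110.87 mm.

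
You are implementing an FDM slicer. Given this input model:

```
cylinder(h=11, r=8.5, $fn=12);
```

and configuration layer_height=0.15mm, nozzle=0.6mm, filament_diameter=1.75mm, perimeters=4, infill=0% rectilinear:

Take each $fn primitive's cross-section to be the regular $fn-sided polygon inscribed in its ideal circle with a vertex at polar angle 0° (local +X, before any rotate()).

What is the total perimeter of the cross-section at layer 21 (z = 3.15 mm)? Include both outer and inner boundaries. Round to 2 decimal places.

52.80 mm

At z = 3.15 mm: the cylinder: section is a regular 12-gon, circumradius r=8.5 (perimeter = 2·12·8.500·sin(180°/12) = 52.80 mm). Overall, the cross-section is a single solid region. Total boundary length (outer) = 52.80 mm.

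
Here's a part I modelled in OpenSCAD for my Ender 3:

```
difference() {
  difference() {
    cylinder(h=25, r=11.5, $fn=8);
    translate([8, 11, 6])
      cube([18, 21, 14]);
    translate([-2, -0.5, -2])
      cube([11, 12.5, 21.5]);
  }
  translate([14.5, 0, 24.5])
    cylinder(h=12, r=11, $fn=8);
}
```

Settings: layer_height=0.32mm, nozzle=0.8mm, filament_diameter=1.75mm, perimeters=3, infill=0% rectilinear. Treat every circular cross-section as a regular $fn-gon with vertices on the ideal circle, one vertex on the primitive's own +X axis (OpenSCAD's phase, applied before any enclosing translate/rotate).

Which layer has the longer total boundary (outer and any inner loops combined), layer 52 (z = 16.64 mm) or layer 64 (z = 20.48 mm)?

Layer 52 (z = 16.64): the r=11.5 cylinder gives a regular 8-gon of circumradius 11.5 (constant along its height) (perimeter = 2·8·11.500·sin(180°/8) = 70.41 mm); the 18×21 cube at (8, 11) contributes its full rectangle (perimeter 78.00 mm); the 11×12.5 cube at (-2, -0.5) contributes its full rectangle (perimeter 47.00 mm); Subtracting the remaining from the first: starting from the r=11.5 cylinder, the 18×21 cube at (8, 11) misses the remaining region (no effect); the 11×12.5 cube at (-2, -0.5) partially overlaps it — only the 113.64 mm² overlap (of its 137.50 mm²) is removed, clipping the outline — boundary = 85.89 mm; the cylinder at (14.5, 0) is absent (z outside [24.5, 36.5]); Taking the first minus the rest: none of the subtracted shapes is present at this height, so that combined region is unchanged — boundary = 85.89 mm. So its perimeter = 85.89 mm. Layer 64 (z = 20.48): the r=11.5 cylinder gives a regular 8-gon of circumradius 11.5 (constant along its height) (perimeter = 2·8·11.500·sin(180°/8) = 70.41 mm); the cube at (8, 11) does not reach this height (z outside [6, 20]); the cube at (-2, -0.5) is absent (z outside [-2, 19.5]); After the difference (first − rest): none of the subtracted shapes is present at this height, so the r=11.5 cylinder is unchanged — boundary = 70.41 mm; the cylinder at (14.5, 0) is not intersected at this z (z outside [24.5, 36.5]); After the difference (first − rest): none of the subtracted shapes is present at this height, so that combined region is unchanged — boundary = 70.41 mm. So its perimeter = 70.41 mm. Layer 52 is larger (85.89 vs 70.41 mm).

layer 52 (z = 16.64 mm)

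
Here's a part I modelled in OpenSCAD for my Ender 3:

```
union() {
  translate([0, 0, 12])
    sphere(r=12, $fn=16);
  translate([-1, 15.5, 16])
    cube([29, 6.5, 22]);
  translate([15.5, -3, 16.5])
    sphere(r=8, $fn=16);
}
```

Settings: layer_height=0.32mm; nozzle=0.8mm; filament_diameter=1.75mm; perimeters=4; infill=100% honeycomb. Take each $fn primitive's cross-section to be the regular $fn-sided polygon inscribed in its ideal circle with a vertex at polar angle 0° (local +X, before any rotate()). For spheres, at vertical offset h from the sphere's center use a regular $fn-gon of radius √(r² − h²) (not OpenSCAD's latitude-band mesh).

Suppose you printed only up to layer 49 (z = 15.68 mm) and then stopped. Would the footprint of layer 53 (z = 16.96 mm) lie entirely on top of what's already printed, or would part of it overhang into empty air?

Compare the two slices. At z = 15.68: the r=12 sphere slices to a regular 16-gon of circumradius 11.422 (√(r²−h²) with h=3.68 from center) (area = (16/2)·11.422²·sin(360°/16) = 399.39 mm²); the cube at (-1, 15.5) does not reach this height (z outside [16, 38]); the r=8 sphere at (15.5, -3) slices to a regular 16-gon of circumradius 7.958 (√(r²−h²) with h=0.82 from center) (area = (16/2)·7.958²·sin(360°/16) = 193.88 mm²); Merging all regions: the regions partially overlap — summed areas 593.27 mm² minus the doubly-counted overlap 23.96 mm² gives 569.31 mm² — area = 569.31 mm². At z = 16.96: the r=12 sphere slices to a regular 16-gon of circumradius 10.927 (√(r²−h²) with h=4.96 from center) (area = (16/2)·10.927²·sin(360°/16) = 365.53 mm²); the 29×6.5 cube at (-1, 15.5) contributes its full rectangle (area 188.50 mm²); the r=8 sphere at (15.5, -3) slices to a regular 16-gon of circumradius 7.987 (√(r²−h²) with h=0.46 from center) (area = (16/2)·7.987²·sin(360°/16) = 195.29 mm²); Taking the union: the regions partially overlap — summed areas 749.32 mm² minus the doubly-counted overlap 19.15 mm² gives 730.17 mm² — area = 730.17 mm². Checking containment: at z = 16.96 the cross-section extends beyond the z = 15.68 cross-section by about 189.58 mm².

part overhangs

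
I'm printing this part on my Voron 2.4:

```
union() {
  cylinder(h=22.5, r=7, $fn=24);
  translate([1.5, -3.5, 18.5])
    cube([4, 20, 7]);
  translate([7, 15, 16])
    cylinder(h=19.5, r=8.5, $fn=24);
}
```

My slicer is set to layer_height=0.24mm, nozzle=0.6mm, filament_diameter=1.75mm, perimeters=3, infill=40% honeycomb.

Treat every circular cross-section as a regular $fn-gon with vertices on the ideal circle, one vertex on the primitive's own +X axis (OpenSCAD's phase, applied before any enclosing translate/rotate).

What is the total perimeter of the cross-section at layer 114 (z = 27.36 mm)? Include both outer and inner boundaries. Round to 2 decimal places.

At z = 27.36 mm: the cylinder is not intersected at this z (z outside [0, 22.5]); the cube at (1.5, -3.5) is absent (z outside [18.5, 25.5]); the r=8.5 cylinder at (7, 15) gives a regular 24-gon of circumradius 8.5 (constant along its height) (perimeter = 2·24·8.500·sin(180°/24) = 53.25 mm); Taking the union: only the r=8.5 cylinder at (7, 15) is present, so the union is just that shape — boundary = 53.25 mm. Overall, the cross-section is a single solid region. Total boundary length (outer) = 53.25 mm.

53.25 mm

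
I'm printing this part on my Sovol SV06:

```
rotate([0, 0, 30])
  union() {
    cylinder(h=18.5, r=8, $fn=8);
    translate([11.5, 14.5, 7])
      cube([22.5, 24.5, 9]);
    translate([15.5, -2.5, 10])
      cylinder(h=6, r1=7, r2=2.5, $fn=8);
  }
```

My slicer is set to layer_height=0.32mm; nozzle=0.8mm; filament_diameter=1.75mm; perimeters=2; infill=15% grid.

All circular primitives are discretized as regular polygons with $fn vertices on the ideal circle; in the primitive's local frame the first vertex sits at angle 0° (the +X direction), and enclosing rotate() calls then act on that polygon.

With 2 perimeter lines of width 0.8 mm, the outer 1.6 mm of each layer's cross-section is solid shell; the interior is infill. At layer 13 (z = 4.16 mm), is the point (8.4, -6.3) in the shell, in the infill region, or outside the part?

outside

At z = 4.16 mm: the r=8 cylinder contributes a regular 8-gon of circumradius 8; the cube at (11.5, 14.5) does not reach this height (z outside [7, 16]); the cone at (15.5, -2.5) is not intersected at this z (z outside [10, 16]); Combining (union): only the r=8 cylinder is present, so the union is just that shape — 1 connected region; (rotated 30° about Z; rotation is an isometry so areas/perimeters/island counts are preserved). Overall, the cross-section is a single solid region. Undo the 30° rotation: the query point maps to (4.125, -9.656) in the un-rotated model frame. The nearest boundary edge runs (-0.00, -8.00)→(5.66, -5.66); distance from the point to it = 3.11 mm. The point is not inside any of the regions above, so it lies outside the cross-section (3.11 mm from the nearest boundary).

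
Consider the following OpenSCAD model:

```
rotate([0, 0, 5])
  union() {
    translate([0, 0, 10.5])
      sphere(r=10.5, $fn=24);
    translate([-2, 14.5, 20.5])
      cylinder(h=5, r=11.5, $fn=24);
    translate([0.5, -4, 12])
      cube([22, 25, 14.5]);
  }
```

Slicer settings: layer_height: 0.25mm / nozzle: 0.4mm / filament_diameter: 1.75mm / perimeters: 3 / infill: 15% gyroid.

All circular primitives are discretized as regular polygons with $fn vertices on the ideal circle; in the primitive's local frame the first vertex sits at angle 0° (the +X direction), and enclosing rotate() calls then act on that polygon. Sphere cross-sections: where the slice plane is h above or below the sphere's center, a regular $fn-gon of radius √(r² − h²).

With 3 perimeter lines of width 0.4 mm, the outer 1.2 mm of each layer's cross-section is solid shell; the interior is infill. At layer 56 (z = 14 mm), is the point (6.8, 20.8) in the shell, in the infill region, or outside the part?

shell

At z = 14 mm: the sphere: section is a regular 24-gon, circumradius = √(r²−h²) = √(10.5²−3.5²) = 9.899; the cylinder at (-2, 14.5) is absent (z outside [20.5, 25.5]); the cube at (0.5, -4) (footprint 22×25) is included at this height; Taking the union: the regions partially overlap (shared area 107.41 mm²), so overlapping operands fuse into one piece — 1 connected region; (rotated 5° about Z; rotation is an isometry so areas/perimeters/island counts are preserved). Overall, the cross-section is a single solid region. Undo the 5° rotation: the query point maps to (8.587, 20.128) in the un-rotated model frame. The nearest boundary edge runs (0.50, 21.00)→(22.50, 21.00); distance from the point to it = 0.87 mm. The point is inside the cross-section, 0.87 mm from the nearest boundary — within the 1.2 mm shell band (3 × 0.4).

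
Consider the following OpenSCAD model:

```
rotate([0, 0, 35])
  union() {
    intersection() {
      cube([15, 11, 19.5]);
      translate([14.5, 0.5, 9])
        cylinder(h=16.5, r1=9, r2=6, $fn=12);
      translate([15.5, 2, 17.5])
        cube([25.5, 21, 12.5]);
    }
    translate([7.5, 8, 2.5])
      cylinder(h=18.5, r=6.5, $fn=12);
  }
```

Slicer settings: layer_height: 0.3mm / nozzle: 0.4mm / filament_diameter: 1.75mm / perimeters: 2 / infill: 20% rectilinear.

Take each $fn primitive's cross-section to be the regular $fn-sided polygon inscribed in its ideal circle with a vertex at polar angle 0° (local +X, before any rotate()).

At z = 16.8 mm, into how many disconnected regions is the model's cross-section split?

1

At z = 16.8 mm: the cube (footprint 15×11) is included at this height; the cone at (14.5, 0.5): at t=0.473 of its height the radius interpolates to r₁+(r₂−r₁)t = 7.582, giving a regular 12-gon of that circumradius; the cube at (15.5, 2) does not reach this height (z outside [17.5, 30]); Taking the intersection: at least one operand is absent at this height, so nothing remains; the r=6.5 cylinder at (7.5, 8) gives a regular 12-gon of circumradius 6.5 (constant along its height); Merging all regions: only the r=6.5 cylinder at (7.5, 8) is present, so the union is just that shape — 1 connected region; (rotated 35° about Z; rotation is an isometry so areas/perimeters/island counts are preserved). The result has 1 disconnected region.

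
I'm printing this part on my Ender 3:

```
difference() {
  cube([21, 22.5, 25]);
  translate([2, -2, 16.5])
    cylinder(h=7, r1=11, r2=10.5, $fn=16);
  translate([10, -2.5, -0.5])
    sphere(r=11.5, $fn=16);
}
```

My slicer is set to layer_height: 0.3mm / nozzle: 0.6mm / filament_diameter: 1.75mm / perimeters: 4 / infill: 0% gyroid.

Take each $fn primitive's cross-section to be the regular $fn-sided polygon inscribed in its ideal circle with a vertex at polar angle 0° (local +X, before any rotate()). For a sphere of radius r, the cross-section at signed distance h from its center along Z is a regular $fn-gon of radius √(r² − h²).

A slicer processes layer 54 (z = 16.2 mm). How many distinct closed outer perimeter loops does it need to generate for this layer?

1

At z = 16.2 mm: the 21×22.5 cube contributes its full rectangle; the cone at (2, -2) is not intersected at this z (z outside [16.5, 23.5]); the sphere at (10, -2.5) does not reach this height (|z−center|=16.700 > r=11.5); After the difference (first − rest): none of the subtracted shapes is present at this height, so the 21×22.5 cube is unchanged — 1 connected region. The result has 1 disconnected region.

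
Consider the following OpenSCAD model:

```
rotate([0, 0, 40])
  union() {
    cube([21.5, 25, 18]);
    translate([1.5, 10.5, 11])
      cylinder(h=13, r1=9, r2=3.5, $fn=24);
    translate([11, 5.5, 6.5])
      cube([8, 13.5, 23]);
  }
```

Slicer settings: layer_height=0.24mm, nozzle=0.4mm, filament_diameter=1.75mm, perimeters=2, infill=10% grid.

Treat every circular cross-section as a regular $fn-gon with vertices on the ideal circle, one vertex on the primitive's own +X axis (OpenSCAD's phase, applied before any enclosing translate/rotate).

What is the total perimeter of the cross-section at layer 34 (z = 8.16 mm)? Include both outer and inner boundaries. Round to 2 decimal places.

At z = 8.16 mm: the cube is present — its section is the full 21.5×25 rectangle (perimeter 93.00 mm); the cone at (1.5, 10.5) does not reach this height (z outside [11, 24]); the 8×13.5 cube at (11, 5.5) contributes its full rectangle (perimeter 43.00 mm); Taking the union: the 8×13.5 cube at (11, 5.5) lies entirely inside the 21.5×25 cube, so the union is just the 21.5×25 cube — boundary = 93.00 mm; (rotated 40° about Z; rotation is an isometry so areas/perimeters/island counts are preserved). Overall, the cross-section is a single solid region. Total boundary length (outer) = 93.00 mm.

93.00 mm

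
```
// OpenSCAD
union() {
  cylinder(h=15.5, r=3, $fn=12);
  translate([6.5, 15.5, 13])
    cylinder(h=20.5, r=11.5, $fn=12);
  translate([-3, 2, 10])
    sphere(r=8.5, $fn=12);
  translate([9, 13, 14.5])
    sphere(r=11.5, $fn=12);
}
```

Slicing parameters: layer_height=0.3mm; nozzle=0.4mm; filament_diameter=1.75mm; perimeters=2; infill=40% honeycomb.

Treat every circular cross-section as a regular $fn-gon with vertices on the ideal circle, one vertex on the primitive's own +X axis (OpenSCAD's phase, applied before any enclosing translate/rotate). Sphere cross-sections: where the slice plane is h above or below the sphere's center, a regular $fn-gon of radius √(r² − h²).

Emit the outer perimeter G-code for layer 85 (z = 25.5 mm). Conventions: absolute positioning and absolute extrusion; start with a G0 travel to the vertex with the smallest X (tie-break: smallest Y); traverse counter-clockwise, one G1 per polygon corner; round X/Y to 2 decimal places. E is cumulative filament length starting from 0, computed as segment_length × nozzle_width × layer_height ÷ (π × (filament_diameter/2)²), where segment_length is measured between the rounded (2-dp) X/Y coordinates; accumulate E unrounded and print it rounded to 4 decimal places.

G0 X-5.00 Y15.50 Z25.50
G1 X-3.46 Y9.75 E0.2970
G1 X0.75 Y5.54 E0.5940
G1 X6.50 Y4.00 E0.8910
G1 X12.25 Y5.54 E1.1880
G1 X16.46 Y9.75 E1.4850
G1 X18.00 Y15.50 E1.7820
G1 X16.46 Y21.25 E2.0790
G1 X12.25 Y25.46 E2.3760
G1 X6.50 Y27.00 E2.6730
G1 X0.75 Y25.46 E2.9700
G1 X-3.46 Y21.25 E3.2670
G1 X-5.00 Y15.50 E3.5640

At z = 25.5 mm: the cylinder is not intersected at this z (z outside [0, 15.5]); the r=11.5 cylinder at (6.5, 15.5) gives a regular 12-gon of circumradius 11.5 (constant along its height); the sphere at (-3, 2) does not reach this height (|z−center|=15.500 > r=8.5); the r=11.5 sphere at (9, 13) slices to a regular 12-gon of circumradius 3.354 (√(r²−h²) with h=11 from center); Taking the union: the r=11.5 sphere at (9, 13) lies entirely inside the r=11.5 cylinder at (6.5, 15.5), so the union is just the r=11.5 cylinder at (6.5, 15.5) — 1 connected region. The outline is a single polygon with 12 vertices. Extrusion per mm of travel: 0.4 × 0.3 / (π × 0.875²) = 0.049890. Accumulating E over each segment gives final E = 3.5640.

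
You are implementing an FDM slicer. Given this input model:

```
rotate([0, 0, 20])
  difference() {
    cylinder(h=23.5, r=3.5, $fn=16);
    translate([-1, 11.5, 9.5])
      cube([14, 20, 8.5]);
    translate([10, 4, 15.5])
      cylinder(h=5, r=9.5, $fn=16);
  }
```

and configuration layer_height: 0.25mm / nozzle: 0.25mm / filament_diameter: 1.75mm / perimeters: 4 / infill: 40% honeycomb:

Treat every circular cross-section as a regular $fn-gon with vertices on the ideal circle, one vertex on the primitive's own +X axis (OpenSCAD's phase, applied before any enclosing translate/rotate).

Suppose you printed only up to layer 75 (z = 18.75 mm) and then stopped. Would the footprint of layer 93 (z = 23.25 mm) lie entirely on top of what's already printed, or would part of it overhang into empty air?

part overhangs

Compare the two slices. At z = 18.75: the cylinder: section is a regular 16-gon, circumradius r=3.5 (area = (16/2)·3.500²·sin(360°/16) = 37.50 mm²); the cube at (-1, 11.5) is absent (z outside [9.5, 18]); the cylinder at (10, 4): section is a regular 16-gon, circumradius r=9.5 (area = (16/2)·9.500²·sin(360°/16) = 276.30 mm²); Taking the first minus the rest: starting from the r=3.5 cylinder (37.50 mm²), the r=9.5 cylinder at (10, 4) partially overlaps it — only the 8.30 mm² overlap (of its 276.30 mm²) is removed, clipping the outline — area = 29.21 mm²; (whole slice rotated 20° about Z — lengths, areas and connectivity unchanged). At z = 23.25: the cylinder: section is a regular 16-gon, circumradius r=3.5 (area = (16/2)·3.500²·sin(360°/16) = 37.50 mm²); the cube at (-1, 11.5) is absent (z outside [9.5, 18]); the cylinder at (10, 4) is not intersected at this z (z outside [15.5, 20.5]); After the difference (first − rest): none of the subtracted shapes is present at this height, so the r=3.5 cylinder is unchanged — area = 37.50 mm²; (rotated 20° about Z; rotation is an isometry so areas/perimeters/island counts are preserved). Checking containment: at z = 23.25 the cross-section extends beyond the z = 18.75 cross-section by about 8.30 mm².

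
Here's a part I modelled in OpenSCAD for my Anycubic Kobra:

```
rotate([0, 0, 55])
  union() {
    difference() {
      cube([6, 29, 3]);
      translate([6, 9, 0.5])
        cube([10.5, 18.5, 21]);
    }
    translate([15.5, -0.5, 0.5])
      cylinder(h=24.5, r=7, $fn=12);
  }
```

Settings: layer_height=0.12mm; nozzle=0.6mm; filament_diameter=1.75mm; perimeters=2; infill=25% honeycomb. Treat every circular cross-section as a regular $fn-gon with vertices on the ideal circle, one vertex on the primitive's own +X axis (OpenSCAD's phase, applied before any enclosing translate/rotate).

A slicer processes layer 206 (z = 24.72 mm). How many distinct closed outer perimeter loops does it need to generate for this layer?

At z = 24.72 mm: the cube is not intersected at this z (z outside [0, 3]); the cube at (6, 9) does not reach this height (z outside [0.5, 21.5]); After the difference (first − rest): the first operand is absent here, so nothing remains; the cylinder at (15.5, -0.5): section is a regular 12-gon, circumradius r=7; Combining (union): only the r=7 cylinder at (15.5, -0.5) is present, so the union is just that shape — 1 connected region; (rotated 55° about Z; rotation is an isometry so areas/perimeters/island counts are preserved). The result has 1 disconnected region.

1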